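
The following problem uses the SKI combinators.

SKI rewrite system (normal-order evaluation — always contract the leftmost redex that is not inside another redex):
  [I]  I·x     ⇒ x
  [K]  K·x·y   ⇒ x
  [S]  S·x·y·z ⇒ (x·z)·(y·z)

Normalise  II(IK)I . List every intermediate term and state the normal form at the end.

  start: II(IK)I
  [1] I(IK)I
  [2] IKI
  [3] KI

Answer: normal form = KI  (in 3 steps)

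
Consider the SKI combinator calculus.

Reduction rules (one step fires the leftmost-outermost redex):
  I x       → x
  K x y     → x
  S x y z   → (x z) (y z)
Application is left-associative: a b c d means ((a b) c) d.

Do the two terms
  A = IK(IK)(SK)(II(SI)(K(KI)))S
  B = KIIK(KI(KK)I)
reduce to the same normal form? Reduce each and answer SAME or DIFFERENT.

Term A:
  start: IK(IK)(SK)(II(SI)(K(KI)))S
  step 1: K(IK)(SK)(II(SI)(K(KI)))S
  step 2: IK(II(SI)(K(KI)))S
  step 3: K(II(SI)(K(KI)))S
  step 4: II(SI)(K(KI))
  step 5: I(SI)(K(KI))
  step 6: SI(K(KI))

Term B:
  start: KIIK(KI(KK)I)
  step 1: IK(KI(KK)I)
  step 2: K(KI(KK)I)
  step 3: K(II)
  step 4: KI

Answer: DIFFERENT — A ⇓ SI(K(KI)), B ⇓ KI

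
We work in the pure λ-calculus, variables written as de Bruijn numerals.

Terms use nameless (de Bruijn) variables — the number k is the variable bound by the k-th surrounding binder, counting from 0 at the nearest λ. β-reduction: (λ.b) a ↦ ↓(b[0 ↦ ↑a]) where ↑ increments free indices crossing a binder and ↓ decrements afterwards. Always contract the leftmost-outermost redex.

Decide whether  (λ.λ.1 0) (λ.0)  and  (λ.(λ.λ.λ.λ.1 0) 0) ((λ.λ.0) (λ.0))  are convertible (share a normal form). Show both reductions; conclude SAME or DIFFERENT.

Term A:
  start: (λ.λ.1 0) (λ.0)
  →1  λ.(λ.0) 0
  →2  λ.0

Term B:
  start: (λ.(λ.λ.λ.λ.1 0) 0) ((λ.λ.0) (λ.0))
  →1  (λ.λ.λ.λ.1 0) ((λ.λ.0) (λ.0))
  →2  λ.λ.λ.1 0

Answer: DIFFERENT — A ⇓ λ.0, B ⇓ λ.λ.λ.1 0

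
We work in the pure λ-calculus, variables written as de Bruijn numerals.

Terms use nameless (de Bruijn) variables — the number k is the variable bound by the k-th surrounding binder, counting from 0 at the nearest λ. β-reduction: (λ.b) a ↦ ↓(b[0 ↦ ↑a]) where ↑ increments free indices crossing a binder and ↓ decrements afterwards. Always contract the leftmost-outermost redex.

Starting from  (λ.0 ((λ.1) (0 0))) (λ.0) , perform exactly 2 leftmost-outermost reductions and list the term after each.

Answer: after 2 steps: (λ.λ.0) ((λ.0) (λ.0))

Reduction:
  start: (λ.0 ((λ.1) (0 0))) (λ.0)
  →1  (λ.0) ((λ.λ.0) ((λ.0) (λ.0)))
  →2  (λ.λ.0) ((λ.0) (λ.0))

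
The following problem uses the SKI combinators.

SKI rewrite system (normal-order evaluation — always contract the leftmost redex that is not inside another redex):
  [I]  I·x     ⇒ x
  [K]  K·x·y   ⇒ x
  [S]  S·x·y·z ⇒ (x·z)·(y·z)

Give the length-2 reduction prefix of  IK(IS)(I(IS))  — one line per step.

  start: IK(IS)(I(IS))
  →1  K(IS)(I(IS))
  →2  IS

Answer: after 2 steps: IS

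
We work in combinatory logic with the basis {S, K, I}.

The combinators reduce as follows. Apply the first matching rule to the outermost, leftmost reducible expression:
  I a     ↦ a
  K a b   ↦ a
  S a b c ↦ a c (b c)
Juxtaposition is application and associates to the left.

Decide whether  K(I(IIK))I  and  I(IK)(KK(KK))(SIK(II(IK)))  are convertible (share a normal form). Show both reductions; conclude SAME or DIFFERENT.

Term A:
  start: K(I(IIK))I
  step 1: I(IIK)
  step 2: IIK
  step 3: IK
  step 4: K

Term B:
  start: I(IK)(KK(KK))(SIK(II(IK)))
  step 1: IK(KK(KK))(SIK(II(IK)))
  step 2: K(KK(KK))(SIK(II(IK)))
  step 3: KK(KK)
  step 4: K

Answer: SAME — A ⇓ K, B ⇓ K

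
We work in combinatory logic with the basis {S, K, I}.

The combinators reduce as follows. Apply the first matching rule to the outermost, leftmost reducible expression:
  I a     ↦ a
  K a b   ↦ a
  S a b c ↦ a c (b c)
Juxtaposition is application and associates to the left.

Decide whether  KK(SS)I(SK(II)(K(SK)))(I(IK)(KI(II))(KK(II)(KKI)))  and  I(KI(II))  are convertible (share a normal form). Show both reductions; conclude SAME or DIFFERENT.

Term A:
  start: KK(SS)I(SK(II)(K(SK)))(I(IK)(KI(II))(KK(II)(KKI)))
  →1  KI(SK(II)(K(SK)))(I(IK)(KI(II))(KK(II)(KKI)))
  →2  I(I(IK)(KI(II))(KK(II)(KKI)))
  →3  I(IK)(KI(II))(KK(II)(KKI))
  →4  IK(KI(II))(KK(II)(KKI))
  →5  K(KI(II))(KK(II)(KKI))
  →6  KI(II)
  →7  I

Term B:
  start: I(KI(II))
  →1  KI(II)
  →2  I

Answer: SAME — A ⇓ I, B ⇓ I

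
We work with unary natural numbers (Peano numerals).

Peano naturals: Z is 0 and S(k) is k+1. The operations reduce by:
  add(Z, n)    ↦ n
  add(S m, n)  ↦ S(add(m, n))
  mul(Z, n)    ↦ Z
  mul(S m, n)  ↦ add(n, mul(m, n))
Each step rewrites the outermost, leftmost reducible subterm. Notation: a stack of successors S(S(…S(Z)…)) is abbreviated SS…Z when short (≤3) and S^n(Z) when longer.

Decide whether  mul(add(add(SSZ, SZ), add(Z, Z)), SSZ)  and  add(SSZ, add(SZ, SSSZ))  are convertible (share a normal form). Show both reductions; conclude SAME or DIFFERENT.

Term A:
  start: mul(add(add(SSZ, SZ), add(Z, Z)), SSZ)
  →1  mul(add(S(add(SZ, SZ)), add(Z, Z)), SSZ)
  →2  mul(S(add(add(SZ, SZ), add(Z, Z))), SSZ)
  →3  add(SSZ, mul(add(add(SZ, SZ), add(Z, Z)), SSZ))
  →4  S(add(SZ, mul(add(add(SZ, SZ), add(Z, Z)), SSZ)))
  →5  S(S(add(Z, mul(add(add(SZ, SZ), add(Z, Z)), SSZ))))
  →6  S(S(mul(add(add(SZ, SZ), add(Z, Z)), SSZ)))
  →7  S(S(mul(add(S(add(Z, SZ)), add(Z, Z)), SSZ)))
  →8  S(S(mul(S(add(add(Z, SZ), add(Z, Z))), SSZ)))
  →9  S(S(add(SSZ, mul(add(add(Z, SZ), add(Z, Z)), SSZ))))
  →10  S(S(S(add(SZ, mul(add(add(Z, SZ), add(Z, Z)), SSZ)))))
  →11  S(S(S(S(add(Z, mul(add(add(Z, SZ), add(Z, Z)), SSZ))))))
  →12  S(S(S(S(mul(add(add(Z, SZ), add(Z, Z)), SSZ)))))
  →13  S(S(S(S(mul(add(SZ, add(Z, Z)), SSZ)))))
  →14  S(S(S(S(mul(S(add(Z, add(Z, Z))), SSZ)))))
  →15  S(S(S(S(add(SSZ, mul(add(Z, add(Z, Z)), SSZ))))))
  →16  S(S(S(S(S(add(SZ, mul(add(Z, add(Z, Z)), SSZ)))))))
  →17  S(S(S(S(S(S(add(Z, mul(add(Z, add(Z, Z)), SSZ))))))))
  →18  S(S(S(S(S(S(mul(add(Z, add(Z, Z)), SSZ)))))))
  →19  S(S(S(S(S(S(mul(add(Z, Z), SSZ)))))))
  →20  S(S(S(S(S(S(mul(Z, SSZ)))))))
  →21  S^6(Z)

Term B:
  start: add(SSZ, add(SZ, SSSZ))
  →1  S(add(SZ, add(SZ, SSSZ)))
  →2  S(S(add(Z, add(SZ, SSSZ))))
  →3  S(S(add(SZ, SSSZ)))
  →4  S(S(S(add(Z, SSSZ))))
  →5  S^6(Z)

Answer: SAME — A ⇓ S^6(Z), B ⇓ S^6(Z)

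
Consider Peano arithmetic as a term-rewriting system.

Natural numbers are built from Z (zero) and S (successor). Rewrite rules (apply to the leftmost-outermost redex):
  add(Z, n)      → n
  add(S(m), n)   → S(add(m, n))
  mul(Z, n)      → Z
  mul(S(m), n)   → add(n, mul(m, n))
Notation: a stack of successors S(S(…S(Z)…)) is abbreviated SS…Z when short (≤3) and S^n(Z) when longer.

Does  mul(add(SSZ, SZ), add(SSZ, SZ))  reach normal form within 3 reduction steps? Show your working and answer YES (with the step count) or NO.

  start: mul(add(SSZ, SZ), add(SSZ, SZ))
  →1  mul(S(add(SZ, SZ)), add(SSZ, SZ))
  →2  add(add(SSZ, SZ), mul(add(SZ, SZ), add(SSZ, SZ)))
  →3  add(S(add(SZ, SZ)), mul(add(SZ, SZ), add(SSZ, SZ)))

Answer: NO — after 3 steps the term is add(S(add(SZ, SZ)), mul(add(SZ, SZ), add(SSZ, SZ))), not yet normal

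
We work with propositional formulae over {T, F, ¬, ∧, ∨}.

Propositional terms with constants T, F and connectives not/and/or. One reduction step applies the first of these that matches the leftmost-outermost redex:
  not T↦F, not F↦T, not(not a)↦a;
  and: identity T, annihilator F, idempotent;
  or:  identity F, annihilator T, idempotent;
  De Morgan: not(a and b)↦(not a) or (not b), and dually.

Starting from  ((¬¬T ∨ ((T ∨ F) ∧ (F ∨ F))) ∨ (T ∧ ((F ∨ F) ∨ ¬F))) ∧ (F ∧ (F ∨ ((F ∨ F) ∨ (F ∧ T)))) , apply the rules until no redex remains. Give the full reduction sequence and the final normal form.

  start: ((¬¬T ∨ ((T ∨ F) ∧ (F ∨ F))) ∨ (T ∧ ((F ∨ F) ∨ ¬F))) ∧ (F ∧ (F ∨ ((F ∨ F) ∨ (F ∧ T))))
  →1  ((T ∨ ((T ∨ F) ∧ (F ∨ F))) ∨ (T ∧ ((F ∨ F) ∨ ¬F))) ∧ (F ∧ (F ∨ ((F ∨ F) ∨ (F ∧ T))))
  →2  (T ∨ (T ∧ ((F ∨ F) ∨ ¬F))) ∧ (F ∧ (F ∨ ((F ∨ F) ∨ (F ∧ T))))
  →3  T ∧ (F ∧ (F ∨ ((F ∨ F) ∨ (F ∧ T))))
  →4  F ∧ (F ∨ ((F ∨ F) ∨ (F ∧ T)))
  →5  F

Answer: normal form = F  (in 5 steps)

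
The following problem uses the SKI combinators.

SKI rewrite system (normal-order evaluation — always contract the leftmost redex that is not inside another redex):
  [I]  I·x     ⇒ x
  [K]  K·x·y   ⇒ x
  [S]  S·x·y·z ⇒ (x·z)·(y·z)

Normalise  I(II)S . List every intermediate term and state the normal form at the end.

  start: I(II)S
  [1] IIS
  [2] IS
  [3] S

Answer: normal form = S  (in 3 steps)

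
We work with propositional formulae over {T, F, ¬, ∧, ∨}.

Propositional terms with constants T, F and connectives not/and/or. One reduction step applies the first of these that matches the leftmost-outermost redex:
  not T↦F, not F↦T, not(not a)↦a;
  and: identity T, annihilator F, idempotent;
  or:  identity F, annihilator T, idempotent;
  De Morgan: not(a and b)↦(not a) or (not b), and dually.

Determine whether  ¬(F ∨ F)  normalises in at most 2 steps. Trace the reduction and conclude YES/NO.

Answer: NO — after 2 steps the term is ¬F, not yet normal

Working:
  start: ¬(F ∨ F)
  [1] ¬F ∧ ¬F
  [2] ¬F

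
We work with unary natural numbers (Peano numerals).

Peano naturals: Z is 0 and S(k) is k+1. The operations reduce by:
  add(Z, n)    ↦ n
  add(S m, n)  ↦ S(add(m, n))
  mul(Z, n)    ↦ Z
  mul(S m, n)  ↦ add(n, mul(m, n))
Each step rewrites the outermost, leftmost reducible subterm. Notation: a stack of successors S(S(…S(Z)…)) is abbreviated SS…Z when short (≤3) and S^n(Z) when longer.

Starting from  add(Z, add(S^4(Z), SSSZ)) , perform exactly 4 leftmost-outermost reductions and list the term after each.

Answer: after 4 steps: S(S(S(add(SZ, SSSZ))))

Reduction:
  start: add(Z, add(S^4(Z), SSSZ))
  step 1: add(S^4(Z), SSSZ)
  step 2: S(add(SSSZ, SSSZ))
  step 3: S(S(add(SSZ, SSSZ)))
  step 4: S(S(S(add(SZ, SSSZ))))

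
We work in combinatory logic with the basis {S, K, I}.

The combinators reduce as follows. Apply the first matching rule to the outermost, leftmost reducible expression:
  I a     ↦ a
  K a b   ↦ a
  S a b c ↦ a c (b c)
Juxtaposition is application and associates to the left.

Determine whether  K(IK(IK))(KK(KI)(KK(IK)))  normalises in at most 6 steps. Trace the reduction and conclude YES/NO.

  start: K(IK(IK))(KK(KI)(KK(IK)))
  [1] IK(IK)
  [2] K(IK)
  [3] KK

Answer: YES — reaches normal form KK in 3 ≤ 6 steps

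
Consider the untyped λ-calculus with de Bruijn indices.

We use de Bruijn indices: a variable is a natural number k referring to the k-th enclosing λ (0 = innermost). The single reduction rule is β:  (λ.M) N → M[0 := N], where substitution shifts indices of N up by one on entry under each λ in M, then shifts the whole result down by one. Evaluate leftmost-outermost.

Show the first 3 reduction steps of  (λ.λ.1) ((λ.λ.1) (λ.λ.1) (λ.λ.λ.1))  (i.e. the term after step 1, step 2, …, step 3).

Answer: after 3 steps: λ.λ.λ.1

Reduction:
  start: (λ.λ.1) ((λ.λ.1) (λ.λ.1) (λ.λ.λ.1))
  step 1: λ.(λ.λ.1) (λ.λ.1) (λ.λ.λ.1)
  step 2: λ.(λ.λ.λ.1) (λ.λ.λ.1)
  step 3: λ.λ.λ.1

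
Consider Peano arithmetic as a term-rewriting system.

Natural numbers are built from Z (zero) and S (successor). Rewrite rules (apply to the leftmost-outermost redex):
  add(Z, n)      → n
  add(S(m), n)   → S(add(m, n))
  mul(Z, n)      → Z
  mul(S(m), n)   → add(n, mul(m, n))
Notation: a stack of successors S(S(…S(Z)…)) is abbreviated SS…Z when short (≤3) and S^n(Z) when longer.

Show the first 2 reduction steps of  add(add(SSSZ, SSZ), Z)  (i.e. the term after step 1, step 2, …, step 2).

Answer: after 2 steps: S(add(add(SSZ, SSZ), Z))

Working:
  start: add(add(SSSZ, SSZ), Z)
  [1] add(S(add(SSZ, SSZ)), Z)
  [2] S(add(add(SSZ, SSZ), Z))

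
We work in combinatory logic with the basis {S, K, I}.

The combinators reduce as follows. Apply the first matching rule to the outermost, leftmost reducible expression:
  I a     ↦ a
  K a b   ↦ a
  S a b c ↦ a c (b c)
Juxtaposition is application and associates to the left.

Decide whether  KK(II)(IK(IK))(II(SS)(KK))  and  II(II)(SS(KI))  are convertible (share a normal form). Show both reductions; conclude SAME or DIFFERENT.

Answer: DIFFERENT — A ⇓ KK, B ⇓ SS(KI)

Working:
Term A:
  start: KK(II)(IK(IK))(II(SS)(KK))
  step 1: K(IK(IK))(II(SS)(KK))
  step 2: IK(IK)
  step 3: K(IK)
  step 4: KK

Term B:
  start: II(II)(SS(KI))
  step 1: I(II)(SS(KI))
  step 2: II(SS(KI))
  step 3: I(SS(KI))
  step 4: SS(KI)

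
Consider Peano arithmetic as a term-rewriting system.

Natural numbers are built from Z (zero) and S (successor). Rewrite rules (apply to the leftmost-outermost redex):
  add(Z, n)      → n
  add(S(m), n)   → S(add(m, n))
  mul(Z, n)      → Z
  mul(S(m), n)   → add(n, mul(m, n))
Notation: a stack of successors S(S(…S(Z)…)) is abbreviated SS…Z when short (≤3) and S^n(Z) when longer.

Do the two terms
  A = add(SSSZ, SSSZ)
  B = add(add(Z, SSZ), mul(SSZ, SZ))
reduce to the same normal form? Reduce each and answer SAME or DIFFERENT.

Term A:
  start: add(SSSZ, SSSZ)
  step 1: S(add(SSZ, SSSZ))
  step 2: S(S(add(SZ, SSSZ)))
  step 3: S(S(S(add(Z, SSSZ))))
  step 4: S^6(Z)

Term B:
  start: add(add(Z, SSZ), mul(SSZ, SZ))
  step 1: add(SSZ, mul(SSZ, SZ))
  step 2: S(add(SZ, mul(SSZ, SZ)))
  step 3: S(S(add(Z, mul(SSZ, SZ))))
  step 4: S(S(mul(SSZ, SZ)))
  step 5: S(S(add(SZ, mul(SZ, SZ))))
  step 6: S(S(S(add(Z, mul(SZ, SZ)))))
  step 7: S(S(S(mul(SZ, SZ))))
  step 8: S(S(S(add(SZ, mul(Z, SZ)))))
  step 9: S(S(S(S(add(Z, mul(Z, SZ))))))
  step 10: S(S(S(S(mul(Z, SZ)))))
  step 11: S^4(Z)

Answer: DIFFERENT — A ⇓ S^6(Z), B ⇓ S^4(Z)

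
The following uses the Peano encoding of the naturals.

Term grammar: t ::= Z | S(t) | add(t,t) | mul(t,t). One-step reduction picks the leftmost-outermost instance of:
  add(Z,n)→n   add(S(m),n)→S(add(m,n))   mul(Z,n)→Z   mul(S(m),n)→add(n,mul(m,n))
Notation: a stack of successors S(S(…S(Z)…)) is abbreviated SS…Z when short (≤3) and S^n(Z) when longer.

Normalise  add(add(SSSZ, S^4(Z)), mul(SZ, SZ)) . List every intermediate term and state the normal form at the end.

  start: add(add(SSSZ, S^4(Z)), mul(SZ, SZ))
  →1  add(S(add(SSZ, S^4(Z))), mul(SZ, SZ))
  →2  S(add(add(SSZ, S^4(Z)), mul(SZ, SZ)))
  →3  S(add(S(add(SZ, S^4(Z))), mul(SZ, SZ)))
  →4  S(S(add(add(SZ, S^4(Z)), mul(SZ, SZ))))
  →5  S(S(add(S(add(Z, S^4(Z))), mul(SZ, SZ))))
  →6  S(S(S(add(add(Z, S^4(Z)), mul(SZ, SZ)))))
  →7  S(S(S(add(S^4(Z), mul(SZ, SZ)))))
  →8  S(S(S(S(add(SSSZ, mul(SZ, SZ))))))
  →9  S(S(S(S(S(add(SSZ, mul(SZ, SZ)))))))
  →10  S(S(S(S(S(S(add(SZ, mul(SZ, SZ))))))))
  →11  S(S(S(S(S(S(S(add(Z, mul(SZ, SZ)))))))))
  →12  S(S(S(S(S(S(S(mul(SZ, SZ))))))))
  →13  S(S(S(S(S(S(S(add(SZ, mul(Z, SZ)))))))))
  →14  S(S(S(S(S(S(S(S(add(Z, mul(Z, SZ))))))))))
  →15  S(S(S(S(S(S(S(S(mul(Z, SZ)))))))))
  →16  S^8(Z)

Answer: normal form = S^8(Z)  (in 16 steps)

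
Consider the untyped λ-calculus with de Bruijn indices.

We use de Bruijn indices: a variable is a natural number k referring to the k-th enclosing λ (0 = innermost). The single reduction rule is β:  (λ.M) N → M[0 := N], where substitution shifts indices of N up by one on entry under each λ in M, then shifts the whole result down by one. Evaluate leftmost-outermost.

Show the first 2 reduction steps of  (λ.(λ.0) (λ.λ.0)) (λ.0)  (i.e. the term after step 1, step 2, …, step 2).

  start: (λ.(λ.0) (λ.λ.0)) (λ.0)
  [1] (λ.0) (λ.λ.0)
  [2] λ.λ.0

Answer: after 2 steps: λ.λ.0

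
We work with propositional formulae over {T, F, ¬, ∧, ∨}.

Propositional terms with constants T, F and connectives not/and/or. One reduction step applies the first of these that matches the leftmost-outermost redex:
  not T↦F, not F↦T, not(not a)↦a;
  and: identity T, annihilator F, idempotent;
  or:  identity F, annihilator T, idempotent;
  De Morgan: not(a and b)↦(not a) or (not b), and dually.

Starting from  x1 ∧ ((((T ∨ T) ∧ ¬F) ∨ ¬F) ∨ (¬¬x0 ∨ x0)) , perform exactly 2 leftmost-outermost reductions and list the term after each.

  start: x1 ∧ ((((T ∨ T) ∧ ¬F) ∨ ¬F) ∨ (¬¬x0 ∨ x0))
  [1] x1 ∧ (((T ∧ ¬F) ∨ ¬F) ∨ (¬¬x0 ∨ x0))
  [2] x1 ∧ ((¬F ∨ ¬F) ∨ (¬¬x0 ∨ x0))

Answer: after 2 steps: x1 ∧ ((¬F ∨ ¬F) ∨ (¬¬x0 ∨ x0))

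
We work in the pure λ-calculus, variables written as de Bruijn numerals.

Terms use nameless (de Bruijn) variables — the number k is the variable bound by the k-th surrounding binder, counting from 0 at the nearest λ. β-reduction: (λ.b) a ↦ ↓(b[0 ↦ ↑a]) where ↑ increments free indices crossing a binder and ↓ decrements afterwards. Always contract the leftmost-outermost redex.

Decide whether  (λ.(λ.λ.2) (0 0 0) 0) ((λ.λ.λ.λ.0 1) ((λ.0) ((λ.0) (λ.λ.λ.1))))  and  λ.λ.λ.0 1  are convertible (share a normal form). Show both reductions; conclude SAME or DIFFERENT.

Term A:
  start: (λ.(λ.λ.2) (0 0 0) 0) ((λ.λ.λ.λ.0 1) ((λ.0) ((λ.0) (λ.λ.λ.1))))
  [1] (λ.λ.(λ.λ.λ.λ.0 1) ((λ.0) ((λ.0) (λ.λ.λ.1)))) ((λ.λ.λ.λ.0 1) ((λ.0) ((λ.0) (λ.λ.λ.1))) ((λ.λ.λ.λ.0 1) ((λ.0) ((λ.0) (λ.λ.λ.1)))) ((λ.λ.λ.λ.0 1) ((λ.0) ((λ.0) (λ.λ.λ.1))))) ((λ.λ.λ.λ.0 1) ((λ.0) ((λ.0) (λ.λ.λ.1))))
  [2] (λ.(λ.λ.λ.λ.0 1) ((λ.0) ((λ.0) (λ.λ.λ.1)))) ((λ.λ.λ.λ.0 1) ((λ.0) ((λ.0) (λ.λ.λ.1))))
  [3] (λ.λ.λ.λ.0 1) ((λ.0) ((λ.0) (λ.λ.λ.1)))
  [4] λ.λ.λ.0 1

Term B:
  start: λ.λ.λ.0 1

Answer: SAME — A ⇓ λ.λ.λ.0 1, B ⇓ λ.λ.λ.0 1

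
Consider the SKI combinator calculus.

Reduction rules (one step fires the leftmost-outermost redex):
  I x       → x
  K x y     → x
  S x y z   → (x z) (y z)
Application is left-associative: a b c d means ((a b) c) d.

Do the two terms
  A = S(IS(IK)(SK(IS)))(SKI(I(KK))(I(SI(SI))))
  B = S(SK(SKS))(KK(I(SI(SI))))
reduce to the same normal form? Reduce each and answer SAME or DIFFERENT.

Answer: SAME — A ⇓ S(SK(SKS))K, B ⇓ S(SK(SKS))K

Derivation:
Term A:
  start: S(IS(IK)(SK(IS)))(SKI(I(KK))(I(SI(SI))))
  [1] S(S(IK)(SK(IS)))(SKI(I(KK))(I(SI(SI))))
  [2] S(SK(SK(IS)))(SKI(I(KK))(I(SI(SI))))
  [3] S(SK(SKS))(SKI(I(KK))(I(SI(SI))))
  [4] S(SK(SKS))(K(I(KK))(I(I(KK)))(I(SI(SI))))
  [5] S(SK(SKS))(I(KK)(I(SI(SI))))
  [6] S(SK(SKS))(KK(I(SI(SI))))
  [7] S(SK(SKS))K

Term B:
  start: S(SK(SKS))(KK(I(SI(SI))))
  [1] S(SK(SKS))K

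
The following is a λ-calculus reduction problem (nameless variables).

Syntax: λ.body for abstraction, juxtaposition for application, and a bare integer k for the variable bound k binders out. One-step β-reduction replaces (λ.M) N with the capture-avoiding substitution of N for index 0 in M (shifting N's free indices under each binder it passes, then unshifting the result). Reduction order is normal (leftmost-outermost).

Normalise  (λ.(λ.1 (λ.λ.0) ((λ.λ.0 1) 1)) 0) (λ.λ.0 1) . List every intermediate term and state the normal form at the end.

  start: (λ.(λ.1 (λ.λ.0) ((λ.λ.0 1) 1)) 0) (λ.λ.0 1)
  [1] (λ.(λ.λ.0 1) (λ.λ.0) ((λ.λ.0 1) (λ.λ.0 1))) (λ.λ.0 1)
  [2] (λ.λ.0 1) (λ.λ.0) ((λ.λ.0 1) (λ.λ.0 1))
  [3] (λ.0 (λ.λ.0)) ((λ.λ.0 1) (λ.λ.0 1))
  [4] (λ.λ.0 1) (λ.λ.0 1) (λ.λ.0)
  [5] (λ.0 (λ.λ.0 1)) (λ.λ.0)
  [6] (λ.λ.0) (λ.λ.0 1)
  [7] λ.0

Answer: normal form = λ.0  (in 7 steps)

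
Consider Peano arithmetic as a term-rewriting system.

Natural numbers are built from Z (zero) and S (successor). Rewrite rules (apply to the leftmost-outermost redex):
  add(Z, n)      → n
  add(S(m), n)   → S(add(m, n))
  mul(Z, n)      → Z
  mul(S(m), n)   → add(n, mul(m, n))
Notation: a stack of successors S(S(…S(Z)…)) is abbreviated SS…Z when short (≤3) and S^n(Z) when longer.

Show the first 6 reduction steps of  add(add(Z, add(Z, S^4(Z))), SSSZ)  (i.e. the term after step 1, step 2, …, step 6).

Answer: after 6 steps: S(S(S(S(add(Z, SSSZ)))))

Working:
  start: add(add(Z, add(Z, S^4(Z))), SSSZ)
  [1] add(add(Z, S^4(Z)), SSSZ)
  [2] add(S^4(Z), SSSZ)
  [3] S(add(SSSZ, SSSZ))
  [4] S(S(add(SSZ, SSSZ)))
  [5] S(S(S(add(SZ, SSSZ))))
  [6] S(S(S(S(add(Z, SSSZ)))))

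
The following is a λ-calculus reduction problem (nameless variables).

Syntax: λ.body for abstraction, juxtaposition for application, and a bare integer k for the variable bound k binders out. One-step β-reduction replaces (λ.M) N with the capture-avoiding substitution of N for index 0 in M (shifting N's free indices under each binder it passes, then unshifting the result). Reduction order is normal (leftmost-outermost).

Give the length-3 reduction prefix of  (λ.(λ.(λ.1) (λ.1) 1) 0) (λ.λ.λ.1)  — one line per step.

  start: (λ.(λ.(λ.1) (λ.1) 1) 0) (λ.λ.λ.1)
  →1  (λ.(λ.1) (λ.1) (λ.λ.λ.1)) (λ.λ.λ.1)
  →2  (λ.λ.λ.λ.1) (λ.λ.λ.λ.1) (λ.λ.λ.1)
  →3  (λ.λ.λ.1) (λ.λ.λ.1)

Answer: after 3 steps: (λ.λ.λ.1) (λ.λ.λ.1)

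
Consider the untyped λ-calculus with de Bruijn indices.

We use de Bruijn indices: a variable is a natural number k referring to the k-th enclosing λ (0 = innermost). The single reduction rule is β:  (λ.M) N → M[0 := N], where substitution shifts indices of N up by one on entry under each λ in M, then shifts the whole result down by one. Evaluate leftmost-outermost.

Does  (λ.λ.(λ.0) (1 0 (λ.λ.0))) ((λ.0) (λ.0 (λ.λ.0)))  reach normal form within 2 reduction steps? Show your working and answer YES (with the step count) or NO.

  start: (λ.λ.(λ.0) (1 0 (λ.λ.0))) ((λ.0) (λ.0 (λ.λ.0)))
  [1] λ.(λ.0) ((λ.0) (λ.0 (λ.λ.0)) 0 (λ.λ.0))
  [2] λ.(λ.0) (λ.0 (λ.λ.0)) 0 (λ.λ.0)

Answer: NO — after 2 steps the term is λ.(λ.0) (λ.0 (λ.λ.0)) 0 (λ.λ.0), not yet normal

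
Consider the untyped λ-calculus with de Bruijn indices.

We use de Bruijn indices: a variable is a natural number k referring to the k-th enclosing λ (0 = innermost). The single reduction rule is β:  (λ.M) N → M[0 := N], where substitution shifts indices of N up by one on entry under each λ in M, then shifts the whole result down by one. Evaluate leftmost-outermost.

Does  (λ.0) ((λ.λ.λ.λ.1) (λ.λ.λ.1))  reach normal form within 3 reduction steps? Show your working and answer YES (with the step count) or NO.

Answer: YES — reaches normal form λ.λ.λ.1 in 2 ≤ 3 steps

Working:
  start: (λ.0) ((λ.λ.λ.λ.1) (λ.λ.λ.1))
  →1  (λ.λ.λ.λ.1) (λ.λ.λ.1)
  →2  λ.λ.λ.1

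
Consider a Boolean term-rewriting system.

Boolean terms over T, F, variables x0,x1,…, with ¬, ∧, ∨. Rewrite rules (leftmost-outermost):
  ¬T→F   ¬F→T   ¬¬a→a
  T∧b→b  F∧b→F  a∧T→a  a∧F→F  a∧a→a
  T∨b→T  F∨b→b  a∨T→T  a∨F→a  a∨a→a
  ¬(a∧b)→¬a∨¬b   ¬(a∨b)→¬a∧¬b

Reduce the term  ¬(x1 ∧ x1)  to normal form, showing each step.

  start: ¬(x1 ∧ x1)
  →1  ¬x1 ∨ ¬x1
  →2  ¬x1

Answer: normal form = ¬x1  (in 2 steps)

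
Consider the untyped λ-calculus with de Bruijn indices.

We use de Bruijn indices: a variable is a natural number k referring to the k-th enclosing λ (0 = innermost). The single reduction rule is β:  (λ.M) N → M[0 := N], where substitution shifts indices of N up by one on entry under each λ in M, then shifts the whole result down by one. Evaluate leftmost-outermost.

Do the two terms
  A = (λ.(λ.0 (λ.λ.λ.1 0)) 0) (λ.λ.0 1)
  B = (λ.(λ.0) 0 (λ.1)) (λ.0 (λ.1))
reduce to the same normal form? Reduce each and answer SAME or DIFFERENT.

Answer: DIFFERENT — A ⇓ λ.0 (λ.λ.λ.1 0), B ⇓ λ.0 (λ.1)

Reduction:
Term A:
  start: (λ.(λ.0 (λ.λ.λ.1 0)) 0) (λ.λ.0 1)
  →1  (λ.0 (λ.λ.λ.1 0)) (λ.λ.0 1)
  →2  (λ.λ.0 1) (λ.λ.λ.1 0)
  →3  λ.0 (λ.λ.λ.1 0)

Term B:
  start: (λ.(λ.0) 0 (λ.1)) (λ.0 (λ.1))
  →1  (λ.0) (λ.0 (λ.1)) (λ.λ.0 (λ.1))
  →2  (λ.0 (λ.1)) (λ.λ.0 (λ.1))
  →3  (λ.λ.0 (λ.1)) (λ.λ.λ.0 (λ.1))
  →4  λ.0 (λ.1)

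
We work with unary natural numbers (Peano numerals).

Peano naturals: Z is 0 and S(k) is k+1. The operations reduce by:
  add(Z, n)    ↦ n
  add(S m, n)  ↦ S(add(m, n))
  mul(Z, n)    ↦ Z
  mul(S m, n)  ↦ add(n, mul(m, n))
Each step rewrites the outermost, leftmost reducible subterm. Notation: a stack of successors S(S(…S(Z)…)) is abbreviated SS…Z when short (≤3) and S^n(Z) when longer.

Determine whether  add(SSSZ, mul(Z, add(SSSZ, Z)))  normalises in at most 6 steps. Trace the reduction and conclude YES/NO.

  start: add(SSSZ, mul(Z, add(SSSZ, Z)))
  →1  S(add(SSZ, mul(Z, add(SSSZ, Z))))
  →2  S(S(add(SZ, mul(Z, add(SSSZ, Z)))))
  →3  S(S(S(add(Z, mul(Z, add(SSSZ, Z))))))
  →4  S(S(S(mul(Z, add(SSSZ, Z)))))
  →5  SSSZ

Answer: YES — reaches normal form SSSZ in 5 ≤ 6 steps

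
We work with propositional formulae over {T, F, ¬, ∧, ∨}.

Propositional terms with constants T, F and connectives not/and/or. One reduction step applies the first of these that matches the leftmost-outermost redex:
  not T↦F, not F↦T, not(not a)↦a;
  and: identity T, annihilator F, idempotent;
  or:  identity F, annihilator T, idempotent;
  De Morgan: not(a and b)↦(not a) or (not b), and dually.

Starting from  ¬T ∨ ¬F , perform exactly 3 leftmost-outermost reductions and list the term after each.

  start: ¬T ∨ ¬F
  [1] F ∨ ¬F
  [2] ¬F
  [3] T

Answer: after 3 steps: T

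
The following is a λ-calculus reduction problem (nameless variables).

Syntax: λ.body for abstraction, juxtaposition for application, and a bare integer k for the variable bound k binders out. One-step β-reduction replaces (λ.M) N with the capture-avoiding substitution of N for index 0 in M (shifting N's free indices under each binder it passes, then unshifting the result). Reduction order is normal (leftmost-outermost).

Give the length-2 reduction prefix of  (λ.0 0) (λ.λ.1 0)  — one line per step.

Answer: after 2 steps: λ.(λ.λ.1 0) 0

Working:
  start: (λ.0 0) (λ.λ.1 0)
  [1] (λ.λ.1 0) (λ.λ.1 0)
  [2] λ.(λ.λ.1 0) 0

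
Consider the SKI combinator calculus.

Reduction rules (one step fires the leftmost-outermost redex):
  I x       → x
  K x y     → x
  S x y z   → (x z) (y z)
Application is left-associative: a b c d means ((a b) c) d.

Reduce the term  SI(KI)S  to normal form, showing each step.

Answer: normal form = SI  (in 3 steps)

Working:
  start: SI(KI)S
  [1] IS(KIS)
  [2] S(KIS)
  [3] SI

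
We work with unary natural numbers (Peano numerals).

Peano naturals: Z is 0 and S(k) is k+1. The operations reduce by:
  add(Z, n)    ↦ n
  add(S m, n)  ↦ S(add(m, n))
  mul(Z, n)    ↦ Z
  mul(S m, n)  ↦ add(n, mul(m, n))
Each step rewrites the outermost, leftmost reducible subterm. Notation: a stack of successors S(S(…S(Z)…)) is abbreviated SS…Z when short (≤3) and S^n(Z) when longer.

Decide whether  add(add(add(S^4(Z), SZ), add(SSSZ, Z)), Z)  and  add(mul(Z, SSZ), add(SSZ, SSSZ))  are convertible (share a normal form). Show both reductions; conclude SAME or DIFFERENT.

Answer: DIFFERENT — A ⇓ S^8(Z), B ⇓ S^5(Z)

Reduction:
Term A:
  start: add(add(add(S^4(Z), SZ), add(SSSZ, Z)), Z)
  step 1: add(add(S(add(SSSZ, SZ)), add(SSSZ, Z)), Z)
  step 2: add(S(add(add(SSSZ, SZ), add(SSSZ, Z))), Z)
  step 3: S(add(add(add(SSSZ, SZ), add(SSSZ, Z)), Z))
  step 4: S(add(add(S(add(SSZ, SZ)), add(SSSZ, Z)), Z))
  step 5: S(add(S(add(add(SSZ, SZ), add(SSSZ, Z))), Z))
  step 6: S(S(add(add(add(SSZ, SZ), add(SSSZ, Z)), Z)))
  step 7: S(S(add(add(S(add(SZ, SZ)), add(SSSZ, Z)), Z)))
  step 8: S(S(add(S(add(add(SZ, SZ), add(SSSZ, Z))), Z)))
  step 9: S(S(S(add(add(add(SZ, SZ), add(SSSZ, Z)), Z))))
  step 10: S(S(S(add(add(S(add(Z, SZ)), add(SSSZ, Z)), Z))))
  step 11: S(S(S(add(S(add(add(Z, SZ), add(SSSZ, Z))), Z))))
  step 12: S(S(S(S(add(add(add(Z, SZ), add(SSSZ, Z)), Z)))))
  step 13: S(S(S(S(add(add(SZ, add(SSSZ, Z)), Z)))))
  step 14: S(S(S(S(add(S(add(Z, add(SSSZ, Z))), Z)))))
  step 15: S(S(S(S(S(add(add(Z, add(SSSZ, Z)), Z))))))
  step 16: S(S(S(S(S(add(add(SSSZ, Z), Z))))))
  step 17: S(S(S(S(S(add(S(add(SSZ, Z)), Z))))))
  step 18: S(S(S(S(S(S(add(add(SSZ, Z), Z)))))))
  step 19: S(S(S(S(S(S(add(S(add(SZ, Z)), Z)))))))
  step 20: S(S(S(S(S(S(S(add(add(SZ, Z), Z))))))))
  step 21: S(S(S(S(S(S(S(add(S(add(Z, Z)), Z))))))))
  step 22: S(S(S(S(S(S(S(S(add(add(Z, Z), Z)))))))))
  step 23: S(S(S(S(S(S(S(S(add(Z, Z)))))))))
  step 24: S^8(Z)

Term B:
  start: add(mul(Z, SSZ), add(SSZ, SSSZ))
  step 1: add(Z, add(SSZ, SSSZ))
  step 2: add(SSZ, SSSZ)
  step 3: S(add(SZ, SSSZ))
  step 4: S(S(add(Z, SSSZ)))
  step 5: S^5(Z)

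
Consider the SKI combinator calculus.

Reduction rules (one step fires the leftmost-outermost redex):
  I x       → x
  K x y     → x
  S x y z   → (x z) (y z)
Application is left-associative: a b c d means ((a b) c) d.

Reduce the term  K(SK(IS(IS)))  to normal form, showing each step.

Answer: normal form = K(SK(SS))  (in 2 steps)

Derivation:
  start: K(SK(IS(IS)))
  →1  K(SK(S(IS)))
  →2  K(SK(SS))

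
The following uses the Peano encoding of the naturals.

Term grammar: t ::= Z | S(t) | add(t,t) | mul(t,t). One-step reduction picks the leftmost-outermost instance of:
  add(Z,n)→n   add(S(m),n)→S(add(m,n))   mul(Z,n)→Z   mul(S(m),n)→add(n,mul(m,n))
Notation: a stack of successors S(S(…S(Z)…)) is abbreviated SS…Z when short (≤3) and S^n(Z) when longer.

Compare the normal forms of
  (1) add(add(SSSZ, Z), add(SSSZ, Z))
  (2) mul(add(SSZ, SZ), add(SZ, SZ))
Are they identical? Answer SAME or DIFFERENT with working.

Answer: SAME — A ⇓ S^6(Z), B ⇓ S^6(Z)

Working:
Term A:
  start: add(add(SSSZ, Z), add(SSSZ, Z))
  step 1: add(S(add(SSZ, Z)), add(SSSZ, Z))
  step 2: S(add(add(SSZ, Z), add(SSSZ, Z)))
  step 3: S(add(S(add(SZ, Z)), add(SSSZ, Z)))
  step 4: S(S(add(add(SZ, Z), add(SSSZ, Z))))
  step 5: S(S(add(S(add(Z, Z)), add(SSSZ, Z))))
  step 6: S(S(S(add(add(Z, Z), add(SSSZ, Z)))))
  step 7: S(S(S(add(Z, add(SSSZ, Z)))))
  step 8: S(S(S(add(SSSZ, Z))))
  step 9: S(S(S(S(add(SSZ, Z)))))
  step 10: S(S(S(S(S(add(SZ, Z))))))
  step 11: S(S(S(S(S(S(add(Z, Z)))))))
  step 12: S^6(Z)

Term B:
  start: mul(add(SSZ, SZ), add(SZ, SZ))
  step 1: mul(S(add(SZ, SZ)), add(SZ, SZ))
  step 2: add(add(SZ, SZ), mul(add(SZ, SZ), add(SZ, SZ)))
  step 3: add(S(add(Z, SZ)), mul(add(SZ, SZ), add(SZ, SZ)))
  step 4: S(add(add(Z, SZ), mul(add(SZ, SZ), add(SZ, SZ))))
  step 5: S(add(SZ, mul(add(SZ, SZ), add(SZ, SZ))))
  step 6: S(S(add(Z, mul(add(SZ, SZ), add(SZ, SZ)))))
  step 7: S(S(mul(add(SZ, SZ), add(SZ, SZ))))
  step 8: S(S(mul(S(add(Z, SZ)), add(SZ, SZ))))
  step 9: S(S(add(add(SZ, SZ), mul(add(Z, SZ), add(SZ, SZ)))))
  step 10: S(S(add(S(add(Z, SZ)), mul(add(Z, SZ), add(SZ, SZ)))))
  step 11: S(S(S(add(add(Z, SZ), mul(add(Z, SZ), add(SZ, SZ))))))
  step 12: S(S(S(add(SZ, mul(add(Z, SZ), add(SZ, SZ))))))
  step 13: S(S(S(S(add(Z, mul(add(Z, SZ), add(SZ, SZ)))))))
  step 14: S(S(S(S(mul(add(Z, SZ), add(SZ, SZ))))))
  step 15: S(S(S(S(mul(SZ, add(SZ, SZ))))))
  step 16: S(S(S(S(add(add(SZ, SZ), mul(Z, add(SZ, SZ)))))))
  step 17: S(S(S(S(add(S(add(Z, SZ)), mul(Z, add(SZ, SZ)))))))
  step 18: S(S(S(S(S(add(add(Z, SZ), mul(Z, add(SZ, SZ))))))))
  step 19: S(S(S(S(S(add(SZ, mul(Z, add(SZ, SZ))))))))
  step 20: S(S(S(S(S(S(add(Z, mul(Z, add(SZ, SZ)))))))))
  step 21: S(S(S(S(S(S(mul(Z, add(SZ, SZ))))))))
  step 22: S^6(Z)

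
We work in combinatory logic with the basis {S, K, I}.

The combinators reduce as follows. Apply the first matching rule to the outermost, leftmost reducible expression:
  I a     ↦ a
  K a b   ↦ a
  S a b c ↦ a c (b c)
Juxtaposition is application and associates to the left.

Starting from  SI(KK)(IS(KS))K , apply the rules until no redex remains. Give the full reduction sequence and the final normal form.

Answer: normal form = S(KK)  (in 6 steps)

Derivation:
  start: SI(KK)(IS(KS))K
  →1  I(IS(KS))(KK(IS(KS)))K
  →2  IS(KS)(KK(IS(KS)))K
  →3  S(KS)(KK(IS(KS)))K
  →4  KSK(KK(IS(KS))K)
  →5  S(KK(IS(KS))K)
  →6  S(KK)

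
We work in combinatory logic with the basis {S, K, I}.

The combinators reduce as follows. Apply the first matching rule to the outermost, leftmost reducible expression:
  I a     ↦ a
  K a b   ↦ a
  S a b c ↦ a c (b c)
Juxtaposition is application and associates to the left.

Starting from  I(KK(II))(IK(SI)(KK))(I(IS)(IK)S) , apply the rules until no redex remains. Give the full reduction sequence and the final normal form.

  start: I(KK(II))(IK(SI)(KK))(I(IS)(IK)S)
  [1] KK(II)(IK(SI)(KK))(I(IS)(IK)S)
  [2] K(IK(SI)(KK))(I(IS)(IK)S)
  [3] IK(SI)(KK)
  [4] K(SI)(KK)
  [5] SI

Answer: normal form = SI  (in 5 steps)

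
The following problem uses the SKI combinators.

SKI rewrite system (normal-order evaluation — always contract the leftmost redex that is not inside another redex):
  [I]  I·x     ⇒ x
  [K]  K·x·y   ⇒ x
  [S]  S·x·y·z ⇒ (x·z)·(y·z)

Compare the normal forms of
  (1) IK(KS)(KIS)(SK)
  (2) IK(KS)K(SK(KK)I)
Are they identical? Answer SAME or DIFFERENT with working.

Term A:
  start: IK(KS)(KIS)(SK)
  →1  K(KS)(KIS)(SK)
  →2  KS(SK)
  →3  S

Term B:
  start: IK(KS)K(SK(KK)I)
  →1  K(KS)K(SK(KK)I)
  →2  KS(SK(KK)I)
  →3  S

Answer: SAME — A ⇓ S, B ⇓ S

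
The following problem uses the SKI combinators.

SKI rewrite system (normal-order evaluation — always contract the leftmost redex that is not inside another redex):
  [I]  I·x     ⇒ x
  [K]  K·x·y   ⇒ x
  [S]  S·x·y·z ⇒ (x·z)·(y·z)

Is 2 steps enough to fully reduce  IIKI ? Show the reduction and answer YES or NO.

Answer: YES — reaches normal form KI in 2 ≤ 2 steps

Derivation:
  start: IIKI
  step 1: IKI
  step 2: KI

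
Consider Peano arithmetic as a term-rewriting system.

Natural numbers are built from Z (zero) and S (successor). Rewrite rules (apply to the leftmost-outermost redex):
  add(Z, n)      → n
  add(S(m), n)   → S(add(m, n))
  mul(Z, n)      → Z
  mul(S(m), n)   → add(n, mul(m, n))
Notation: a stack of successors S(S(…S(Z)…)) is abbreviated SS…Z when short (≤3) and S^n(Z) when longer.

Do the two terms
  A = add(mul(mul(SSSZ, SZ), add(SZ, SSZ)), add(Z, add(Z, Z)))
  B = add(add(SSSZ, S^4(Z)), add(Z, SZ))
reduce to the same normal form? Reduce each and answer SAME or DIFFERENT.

Term A:
  start: add(mul(mul(SSSZ, SZ), add(SZ, SSZ)), add(Z, add(Z, Z)))
  step 1: add(mul(add(SZ, mul(SSZ, SZ)), add(SZ, SSZ)), add(Z, add(Z, Z)))
  step 2: add(mul(S(add(Z, mul(SSZ, SZ))), add(SZ, SSZ)), add(Z, add(Z, Z)))
  step 3: add(add(add(SZ, SSZ), mul(add(Z, mul(SSZ, SZ)), add(SZ, SSZ))), add(Z, add(Z, Z)))
  step 4: add(add(S(add(Z, SSZ)), mul(add(Z, mul(SSZ, SZ)), add(SZ, SSZ))), add(Z, add(Z, Z)))
  step 5: add(S(add(add(Z, SSZ), mul(add(Z, mul(SSZ, SZ)), add(SZ, SSZ)))), add(Z, add(Z, Z)))
  step 6: S(add(add(add(Z, SSZ), mul(add(Z, mul(SSZ, SZ)), add(SZ, SSZ))), add(Z, add(Z, Z))))
  step 7: S(add(add(SSZ, mul(add(Z, mul(SSZ, SZ)), add(SZ, SSZ))), add(Z, add(Z, Z))))
  step 8: S(add(S(add(SZ, mul(add(Z, mul(SSZ, SZ)), add(SZ, SSZ)))), add(Z, add(Z, Z))))
  step 9: S(S(add(add(SZ, mul(add(Z, mul(SSZ, SZ)), add(SZ, SSZ))), add(Z, add(Z, Z)))))
  step 10: S(S(add(S(add(Z, mul(add(Z, mul(SSZ, SZ)), add(SZ, SSZ)))), add(Z, add(Z, Z)))))
  step 11: S(S(S(add(add(Z, mul(add(Z, mul(SSZ, SZ)), add(SZ, SSZ))), add(Z, add(Z, Z))))))
  step 12: S(S(S(add(mul(add(Z, mul(SSZ, SZ)), add(SZ, SSZ)), add(Z, add(Z, Z))))))
  step 13: S(S(S(add(mul(mul(SSZ, SZ), add(SZ, SSZ)), add(Z, add(Z, Z))))))
  step 14: S(S(S(add(mul(add(SZ, mul(SZ, SZ)), add(SZ, SSZ)), add(Z, add(Z, Z))))))
  step 15: S(S(S(add(mul(S(add(Z, mul(SZ, SZ))), add(SZ, SSZ)), add(Z, add(Z, Z))))))
  step 16: S(S(S(add(add(add(SZ, SSZ), mul(add(Z, mul(SZ, SZ)), add(SZ, SSZ))), add(Z, add(Z, Z))))))
  step 17: S(S(S(add(add(S(add(Z, SSZ)), mul(add(Z, mul(SZ, SZ)), add(SZ, SSZ))), add(Z, add(Z, Z))))))
  step 18: S(S(S(add(S(add(add(Z, SSZ), mul(add(Z, mul(SZ, SZ)), add(SZ, SSZ)))), add(Z, add(Z, Z))))))
  step 19: S(S(S(S(add(add(add(Z, SSZ), mul(add(Z, mul(SZ, SZ)), add(SZ, SSZ))), add(Z, add(Z, Z)))))))
  step 20: S(S(S(S(add(add(SSZ, mul(add(Z, mul(SZ, SZ)), add(SZ, SSZ))), add(Z, add(Z, Z)))))))
  step 21: S(S(S(S(add(S(add(SZ, mul(add(Z, mul(SZ, SZ)), add(SZ, SSZ)))), add(Z, add(Z, Z)))))))
  step 22: S(S(S(S(S(add(add(SZ, mul(add(Z, mul(SZ, SZ)), add(SZ, SSZ))), add(Z, add(Z, Z))))))))
  step 23: S(S(S(S(S(add(S(add(Z, mul(add(Z, mul(SZ, SZ)), add(SZ, SSZ)))), add(Z, add(Z, Z))))))))
  step 24: S(S(S(S(S(S(add(add(Z, mul(add(Z, mul(SZ, SZ)), add(SZ, SSZ))), add(Z, add(Z, Z)))))))))
  step 25: S(S(S(S(S(S(add(mul(add(Z, mul(SZ, SZ)), add(SZ, SSZ)), add(Z, add(Z, Z)))))))))
  step 26: S(S(S(S(S(S(add(mul(mul(SZ, SZ), add(SZ, SSZ)), add(Z, add(Z, Z)))))))))
  step 27: S(S(S(S(S(S(add(mul(add(SZ, mul(Z, SZ)), add(SZ, SSZ)), add(Z, add(Z, Z)))))))))
  step 28: S(S(S(S(S(S(add(mul(S(add(Z, mul(Z, SZ))), add(SZ, SSZ)), add(Z, add(Z, Z)))))))))
  step 29: S(S(S(S(S(S(add(add(add(SZ, SSZ), mul(add(Z, mul(Z, SZ)), add(SZ, SSZ))), add(Z, add(Z, Z)))))))))
  step 30: S(S(S(S(S(S(add(add(S(add(Z, SSZ)), mul(add(Z, mul(Z, SZ)), add(SZ, SSZ))), add(Z, add(Z, Z)))))))))
  step 31: S(S(S(S(S(S(add(S(add(add(Z, SSZ), mul(add(Z, mul(Z, SZ)), add(SZ, SSZ)))), add(Z, add(Z, Z)))))))))
  step 32: S(S(S(S(S(S(S(add(add(add(Z, SSZ), mul(add(Z, mul(Z, SZ)), add(SZ, SSZ))), add(Z, add(Z, Z))))))))))
  step 33: S(S(S(S(S(S(S(add(add(SSZ, mul(add(Z, mul(Z, SZ)), add(SZ, SSZ))), add(Z, add(Z, Z))))))))))
  step 34: S(S(S(S(S(S(S(add(S(add(SZ, mul(add(Z, mul(Z, SZ)), add(SZ, SSZ)))), add(Z, add(Z, Z))))))))))
  step 35: S(S(S(S(S(S(S(S(add(add(SZ, mul(add(Z, mul(Z, SZ)), add(SZ, SSZ))), add(Z, add(Z, Z)))))))))))
  step 36: S(S(S(S(S(S(S(S(add(S(add(Z, mul(add(Z, mul(Z, SZ)), add(SZ, SSZ)))), add(Z, add(Z, Z)))))))))))
  step 37: S(S(S(S(S(S(S(S(S(add(add(Z, mul(add(Z, mul(Z, SZ)), add(SZ, SSZ))), add(Z, add(Z, Z))))))))))))
  step 38: S(S(S(S(S(S(S(S(S(add(mul(add(Z, mul(Z, SZ)), add(SZ, SSZ)), add(Z, add(Z, Z))))))))))))
  step 39: S(S(S(S(S(S(S(S(S(add(mul(mul(Z, SZ), add(SZ, SSZ)), add(Z, add(Z, Z))))))))))))
  step 40: S(S(S(S(S(S(S(S(S(add(mul(Z, add(SZ, SSZ)), add(Z, add(Z, Z))))))))))))
  step 41: S(S(S(S(S(S(S(S(S(add(Z, add(Z, add(Z, Z))))))))))))
  step 42: S(S(S(S(S(S(S(S(S(add(Z, add(Z, Z)))))))))))
  step 43: S(S(S(S(S(S(S(S(S(add(Z, Z))))))))))
  step 44: S^9(Z)

Term B:
  start: add(add(SSSZ, S^4(Z)), add(Z, SZ))
  step 1: add(S(add(SSZ, S^4(Z))), add(Z, SZ))
  step 2: S(add(add(SSZ, S^4(Z)), add(Z, SZ)))
  step 3: S(add(S(add(SZ, S^4(Z))), add(Z, SZ)))
  step 4: S(S(add(add(SZ, S^4(Z)), add(Z, SZ))))
  step 5: S(S(add(S(add(Z, S^4(Z))), add(Z, SZ))))
  step 6: S(S(S(add(add(Z, S^4(Z)), add(Z, SZ)))))
  step 7: S(S(S(add(S^4(Z), add(Z, SZ)))))
  step 8: S(S(S(S(add(SSSZ, add(Z, SZ))))))
  step 9: S(S(S(S(S(add(SSZ, add(Z, SZ)))))))
  step 10: S(S(S(S(S(S(add(SZ, add(Z, SZ))))))))
  step 11: S(S(S(S(S(S(S(add(Z, add(Z, SZ)))))))))
  step 12: S(S(S(S(S(S(S(add(Z, SZ))))))))
  step 13: S^8(Z)

Answer: DIFFERENT — A ⇓ S^9(Z), B ⇓ S^8(Z)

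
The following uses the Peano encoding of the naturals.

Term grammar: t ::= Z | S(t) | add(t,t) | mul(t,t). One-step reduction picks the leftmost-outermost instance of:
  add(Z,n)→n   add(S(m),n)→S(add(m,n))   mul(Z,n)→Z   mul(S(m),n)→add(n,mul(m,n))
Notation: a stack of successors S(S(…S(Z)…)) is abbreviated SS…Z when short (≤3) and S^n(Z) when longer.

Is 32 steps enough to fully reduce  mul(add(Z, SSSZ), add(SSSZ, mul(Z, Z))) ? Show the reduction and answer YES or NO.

Answer: YES — reaches normal form S^9(Z) in 32 ≤ 32 steps

Derivation:
  start: mul(add(Z, SSSZ), add(SSSZ, mul(Z, Z)))
  →1  mul(SSSZ, add(SSSZ, mul(Z, Z)))
  →2  add(add(SSSZ, mul(Z, Z)), mul(SSZ, add(SSSZ, mul(Z, Z))))
  →3  add(S(add(SSZ, mul(Z, Z))), mul(SSZ, add(SSSZ, mul(Z, Z))))
  →4  S(add(add(SSZ, mul(Z, Z)), mul(SSZ, add(SSSZ, mul(Z, Z)))))
  →5  S(add(S(add(SZ, mul(Z, Z))), mul(SSZ, add(SSSZ, mul(Z, Z)))))
  →6  S(S(add(add(SZ, mul(Z, Z)), mul(SSZ, add(SSSZ, mul(Z, Z))))))
  →7  S(S(add(S(add(Z, mul(Z, Z))), mul(SSZ, add(SSSZ, mul(Z, Z))))))
  →8  S(S(S(add(add(Z, mul(Z, Z)), mul(SSZ, add(SSSZ, mul(Z, Z)))))))
  →9  S(S(S(add(mul(Z, Z), mul(SSZ, add(SSSZ, mul(Z, Z)))))))
  →10  S(S(S(add(Z, mul(SSZ, add(SSSZ, mul(Z, Z)))))))
  →11  S(S(S(mul(SSZ, add(SSSZ, mul(Z, Z))))))
  →12  S(S(S(add(add(SSSZ, mul(Z, Z)), mul(SZ, add(SSSZ, mul(Z, Z)))))))
  →13  S(S(S(add(S(add(SSZ, mul(Z, Z))), mul(SZ, add(SSSZ, mul(Z, Z)))))))
  →14  S(S(S(S(add(add(SSZ, mul(Z, Z)), mul(SZ, add(SSSZ, mul(Z, Z))))))))
  →15  S(S(S(S(add(S(add(SZ, mul(Z, Z))), mul(SZ, add(SSSZ, mul(Z, Z))))))))
  →16  S(S(S(S(S(add(add(SZ, mul(Z, Z)), mul(SZ, add(SSSZ, mul(Z, Z)))))))))
  →17  S(S(S(S(S(add(S(add(Z, mul(Z, Z))), mul(SZ, add(SSSZ, mul(Z, Z)))))))))
  →18  S(S(S(S(S(S(add(add(Z, mul(Z, Z)), mul(SZ, add(SSSZ, mul(Z, Z))))))))))
  →19  S(S(S(S(S(S(add(mul(Z, Z), mul(SZ, add(SSSZ, mul(Z, Z))))))))))
  →20  S(S(S(S(S(S(add(Z, mul(SZ, add(SSSZ, mul(Z, Z))))))))))
  →21  S(S(S(S(S(S(mul(SZ, add(SSSZ, mul(Z, Z)))))))))
  →22  S(S(S(S(S(S(add(add(SSSZ, mul(Z, Z)), mul(Z, add(SSSZ, mul(Z, Z))))))))))
  →23  S(S(S(S(S(S(add(S(add(SSZ, mul(Z, Z))), mul(Z, add(SSSZ, mul(Z, Z))))))))))
  →24  S(S(S(S(S(S(S(add(add(SSZ, mul(Z, Z)), mul(Z, add(SSSZ, mul(Z, Z)))))))))))
  →25  S(S(S(S(S(S(S(add(S(add(SZ, mul(Z, Z))), mul(Z, add(SSSZ, mul(Z, Z)))))))))))
  →26  S(S(S(S(S(S(S(S(add(add(SZ, mul(Z, Z)), mul(Z, add(SSSZ, mul(Z, Z))))))))))))
  →27  S(S(S(S(S(S(S(S(add(S(add(Z, mul(Z, Z))), mul(Z, add(SSSZ, mul(Z, Z))))))))))))
  →28  S(S(S(S(S(S(S(S(S(add(add(Z, mul(Z, Z)), mul(Z, add(SSSZ, mul(Z, Z)))))))))))))
  →29  S(S(S(S(S(S(S(S(S(add(mul(Z, Z), mul(Z, add(SSSZ, mul(Z, Z)))))))))))))
  →30  S(S(S(S(S(S(S(S(S(add(Z, mul(Z, add(SSSZ, mul(Z, Z)))))))))))))
  →31  S(S(S(S(S(S(S(S(S(mul(Z, add(SSSZ, mul(Z, Z))))))))))))
  →32  S^9(Z)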